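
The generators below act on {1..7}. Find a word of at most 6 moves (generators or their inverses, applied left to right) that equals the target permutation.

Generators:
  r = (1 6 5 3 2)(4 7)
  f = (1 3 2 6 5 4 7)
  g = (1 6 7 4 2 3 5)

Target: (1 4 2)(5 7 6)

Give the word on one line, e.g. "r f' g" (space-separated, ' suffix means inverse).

  after r: (1 6 5 3 2)(4 7)
  after g: (1 7 2 6)
  after f': (1 4 5 6 7 3)
  after r': (1 7 5)(2 3)(4 6)
  after f': (1 4 2)(5 7 6)

r g f' r' f'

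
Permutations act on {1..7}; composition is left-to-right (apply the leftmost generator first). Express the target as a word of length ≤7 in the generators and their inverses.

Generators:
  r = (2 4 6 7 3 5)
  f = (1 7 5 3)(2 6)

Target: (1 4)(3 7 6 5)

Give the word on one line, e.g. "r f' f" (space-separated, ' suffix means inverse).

  after f: (1 7 5 3)(2 6)
  after r': (1 6 5 7 3)(2 4)
  after f': (1 2 4 6 7 5)
  after r: (1 4 7 2 6 3 5)
  after f': (1 4)(3 7 6 5)

f r' f' r f'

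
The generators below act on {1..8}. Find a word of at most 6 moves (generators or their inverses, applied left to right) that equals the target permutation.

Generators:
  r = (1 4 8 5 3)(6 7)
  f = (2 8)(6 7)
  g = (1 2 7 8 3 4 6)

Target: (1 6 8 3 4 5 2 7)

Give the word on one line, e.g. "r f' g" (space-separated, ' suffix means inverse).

  after f: (2 8)(6 7)
  after g': (1 6 2 7 4 3 8)
  after r': (1 7)(2 6)(3 4 5 8)
  after f: (1 6 8 3 4 5 2 7)

f g' r' f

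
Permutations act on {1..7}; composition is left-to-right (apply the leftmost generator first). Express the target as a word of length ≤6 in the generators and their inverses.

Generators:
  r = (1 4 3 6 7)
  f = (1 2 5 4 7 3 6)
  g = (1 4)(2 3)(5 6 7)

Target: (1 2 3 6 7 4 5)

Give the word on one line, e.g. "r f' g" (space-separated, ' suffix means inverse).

  after f: (1 2 5 4 7 3 6)
  after g': (1 3 5)(2 7)(4 6)
  after g': (1 2 6)(3 7)(4 5)
  after r': (1 2 3 6 7 4 5)

f g' g' r'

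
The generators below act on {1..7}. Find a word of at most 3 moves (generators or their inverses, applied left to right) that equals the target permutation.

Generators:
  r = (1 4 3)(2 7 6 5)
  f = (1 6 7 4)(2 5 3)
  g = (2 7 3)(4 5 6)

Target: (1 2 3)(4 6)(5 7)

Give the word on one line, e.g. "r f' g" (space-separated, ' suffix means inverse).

r' f

  after r': (1 3 4)(2 5 6 7)
  after f: (1 2 3)(4 6)(5 7)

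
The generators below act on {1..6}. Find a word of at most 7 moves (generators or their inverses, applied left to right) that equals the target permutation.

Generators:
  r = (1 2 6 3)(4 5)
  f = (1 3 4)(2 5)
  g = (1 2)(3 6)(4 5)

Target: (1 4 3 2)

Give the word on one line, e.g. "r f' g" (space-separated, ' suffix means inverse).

  after f: (1 3 4)(2 5)
  after r: (2 4)(3 5 6)
  after r: (1 2 5 3 4 6)
  after f: (1 5 4 6 3)
  after g': (1 4 3 2)

f r r f g'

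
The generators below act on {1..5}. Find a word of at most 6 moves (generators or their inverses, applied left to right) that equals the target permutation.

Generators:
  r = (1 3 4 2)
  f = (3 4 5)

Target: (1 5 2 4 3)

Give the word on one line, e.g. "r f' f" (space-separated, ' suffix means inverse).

  after f': (3 5 4)
  after f': (3 4 5)
  after r: (1 3 2)(4 5)
  after r: (1 4 5 2 3)
  after f: (1 5 2 4 3)

f' f' r r f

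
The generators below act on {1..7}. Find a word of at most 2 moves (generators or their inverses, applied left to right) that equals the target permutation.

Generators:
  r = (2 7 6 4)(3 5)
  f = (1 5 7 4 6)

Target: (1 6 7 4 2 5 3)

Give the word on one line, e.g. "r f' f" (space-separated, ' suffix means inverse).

r f'

  after r: (2 7 6 4)(3 5)
  after f': (1 6 7 4 2 5 3)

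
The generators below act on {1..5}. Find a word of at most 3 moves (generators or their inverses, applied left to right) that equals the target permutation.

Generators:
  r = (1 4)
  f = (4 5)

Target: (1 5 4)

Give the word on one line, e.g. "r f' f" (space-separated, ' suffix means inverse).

r f

  after r: (1 4)
  after f: (1 5 4)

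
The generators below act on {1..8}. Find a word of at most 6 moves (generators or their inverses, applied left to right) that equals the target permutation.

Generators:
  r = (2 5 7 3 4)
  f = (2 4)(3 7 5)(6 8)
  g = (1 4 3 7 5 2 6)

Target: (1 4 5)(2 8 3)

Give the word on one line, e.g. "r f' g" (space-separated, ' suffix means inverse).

f' g' r g' f'

  after f': (2 4)(3 5 7)(6 8)
  after g': (1 6 8 2)(3 7 4 5)
  after r: (1 6 8 5 4 7 2)
  after g': (1 2 6 8 7 5)(3 4)
  after f': (1 4 5)(2 8 3)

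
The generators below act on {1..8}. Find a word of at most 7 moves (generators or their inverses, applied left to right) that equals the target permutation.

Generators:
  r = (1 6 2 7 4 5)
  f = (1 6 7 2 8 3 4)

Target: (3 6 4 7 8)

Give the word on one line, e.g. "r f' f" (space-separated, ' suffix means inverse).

f r f' r f

  after f: (1 6 7 2 8 3 4)
  after r: (1 2 8 3 5)(4 6)
  after f': (1 7 6 3 5 4)
  after r: (1 4 6 3)(2 7)
  after f: (3 6 4 7 8)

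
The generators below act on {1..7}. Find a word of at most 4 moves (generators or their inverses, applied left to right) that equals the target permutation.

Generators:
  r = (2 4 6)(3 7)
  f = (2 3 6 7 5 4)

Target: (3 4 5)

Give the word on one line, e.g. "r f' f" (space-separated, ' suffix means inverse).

f r' r' f'

  after f: (2 3 6 7 5 4)
  after r': (2 7 5)(3 4 6)
  after r': (2 3)(5 6 7)
  after f': (3 4 5)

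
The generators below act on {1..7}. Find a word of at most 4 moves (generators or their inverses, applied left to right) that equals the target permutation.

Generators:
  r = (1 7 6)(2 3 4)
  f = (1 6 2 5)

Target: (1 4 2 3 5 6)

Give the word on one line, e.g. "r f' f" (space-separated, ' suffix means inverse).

  after r: (1 7 6)(2 3 4)
  after r: (1 6 7)(2 4 3)
  after f: (1 2 4 3 5)(6 7)
  after r': (1 4 2 3 5 6)

r r f r'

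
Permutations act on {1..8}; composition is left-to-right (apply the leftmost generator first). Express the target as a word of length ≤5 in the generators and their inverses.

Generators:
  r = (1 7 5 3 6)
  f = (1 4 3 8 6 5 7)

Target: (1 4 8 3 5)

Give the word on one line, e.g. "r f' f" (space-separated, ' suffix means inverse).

r f f r

  after r: (1 7 5 3 6)
  after f: (3 5 8 6 4)
  after f: (1 4 8 5 6 3 7)
  after r: (1 4 8 3 5)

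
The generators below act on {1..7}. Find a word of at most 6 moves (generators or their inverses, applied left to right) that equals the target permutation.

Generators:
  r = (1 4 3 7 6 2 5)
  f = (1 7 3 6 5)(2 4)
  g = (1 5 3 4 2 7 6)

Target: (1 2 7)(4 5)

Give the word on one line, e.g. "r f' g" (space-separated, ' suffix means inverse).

  after g: (1 5 3 4 2 7 6)
  after f': (1 6 5 7 3 2)
  after g': (1 7 5 2 6)(3 4)
  after g': (1 2 7)(4 5)

g f' g' g'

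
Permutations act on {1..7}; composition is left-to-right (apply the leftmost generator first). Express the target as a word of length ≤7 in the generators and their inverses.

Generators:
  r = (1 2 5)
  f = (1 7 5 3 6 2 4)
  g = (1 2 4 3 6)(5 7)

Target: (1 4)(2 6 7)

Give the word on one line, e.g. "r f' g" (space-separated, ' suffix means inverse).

f' r f' g r

  after f': (1 4 2 6 3 5 7)
  after r: (1 4 5 7 2 6 3)
  after f': (1 2 3 4 7 6 5)
  after g: (1 4 5 2 6 7)
  after r: (1 4)(2 6 7)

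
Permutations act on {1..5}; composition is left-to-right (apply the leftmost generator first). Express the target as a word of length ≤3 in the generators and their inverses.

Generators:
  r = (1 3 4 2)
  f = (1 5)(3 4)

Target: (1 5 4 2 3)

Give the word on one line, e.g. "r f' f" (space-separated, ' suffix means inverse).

f' r' r'

  after f': (1 5)(3 4)
  after r': (1 5 2 4)
  after r': (1 5 4 2 3)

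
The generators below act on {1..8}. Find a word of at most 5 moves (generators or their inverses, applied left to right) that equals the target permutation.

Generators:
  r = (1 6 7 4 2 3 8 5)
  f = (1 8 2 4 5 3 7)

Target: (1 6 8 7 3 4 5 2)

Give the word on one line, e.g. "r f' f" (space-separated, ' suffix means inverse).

r f f

  after r: (1 6 7 4 2 3 8 5)
  after f: (1 6)(2 7 5 8 3)
  after f: (1 6 8 7 3 4 5 2)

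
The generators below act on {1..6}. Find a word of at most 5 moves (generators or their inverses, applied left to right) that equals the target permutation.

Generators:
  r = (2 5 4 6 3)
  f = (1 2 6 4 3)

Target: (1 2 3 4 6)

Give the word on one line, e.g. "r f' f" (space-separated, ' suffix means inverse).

r r f' r

  after r: (2 5 4 6 3)
  after r: (2 4 3 5 6)
  after f': (1 3 5 2 6)
  after r: (1 2 3 4 6)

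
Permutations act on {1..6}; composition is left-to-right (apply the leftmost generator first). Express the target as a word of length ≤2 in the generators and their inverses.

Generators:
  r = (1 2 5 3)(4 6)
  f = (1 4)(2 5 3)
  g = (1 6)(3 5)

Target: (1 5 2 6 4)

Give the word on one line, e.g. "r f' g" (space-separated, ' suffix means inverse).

  after r': (1 3 5 2)(4 6)
  after g: (1 5 2 6 4)

r' g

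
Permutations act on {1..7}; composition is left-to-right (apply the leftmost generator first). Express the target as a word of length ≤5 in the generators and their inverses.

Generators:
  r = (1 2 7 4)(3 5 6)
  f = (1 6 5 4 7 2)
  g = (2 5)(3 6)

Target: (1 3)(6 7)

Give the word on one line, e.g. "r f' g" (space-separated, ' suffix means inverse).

  after f: (1 6 5 4 7 2)
  after g': (1 3 6 2)(4 7 5)
  after f': (1 3)(6 7)

f g' f'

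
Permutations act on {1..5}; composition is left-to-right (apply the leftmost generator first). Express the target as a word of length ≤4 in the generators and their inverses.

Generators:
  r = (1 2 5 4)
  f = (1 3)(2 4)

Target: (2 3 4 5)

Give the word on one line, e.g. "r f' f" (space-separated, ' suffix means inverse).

  after f: (1 3)(2 4)
  after r: (1 3 2)(4 5)
  after f: (2 3 4 5)

f r f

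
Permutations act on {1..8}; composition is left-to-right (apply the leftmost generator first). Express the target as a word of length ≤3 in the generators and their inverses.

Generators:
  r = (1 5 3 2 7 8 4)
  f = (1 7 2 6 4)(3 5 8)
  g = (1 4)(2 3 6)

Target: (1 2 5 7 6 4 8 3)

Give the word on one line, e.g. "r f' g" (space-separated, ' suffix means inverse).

f g' r'

  after f: (1 7 2 6 4)(3 5 8)
  after g': (1 7 6)(2 3 5 8)
  after r': (1 2 5 7 6 4 8 3)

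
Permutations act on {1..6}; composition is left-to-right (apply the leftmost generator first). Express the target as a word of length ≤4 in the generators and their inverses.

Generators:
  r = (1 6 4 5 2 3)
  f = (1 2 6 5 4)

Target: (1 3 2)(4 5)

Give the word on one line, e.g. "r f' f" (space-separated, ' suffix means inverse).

  after f: (1 2 6 5 4)
  after r: (1 3)(2 4 6)
  after f: (1 3 2)(4 5)

f r f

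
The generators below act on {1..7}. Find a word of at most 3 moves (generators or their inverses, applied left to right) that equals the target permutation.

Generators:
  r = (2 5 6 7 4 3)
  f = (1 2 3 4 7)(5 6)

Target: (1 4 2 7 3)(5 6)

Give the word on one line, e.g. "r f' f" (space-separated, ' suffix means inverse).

f f f

  after f: (1 2 3 4 7)(5 6)
  after f: (1 3 7 2 4)
  after f: (1 4 2 7 3)(5 6)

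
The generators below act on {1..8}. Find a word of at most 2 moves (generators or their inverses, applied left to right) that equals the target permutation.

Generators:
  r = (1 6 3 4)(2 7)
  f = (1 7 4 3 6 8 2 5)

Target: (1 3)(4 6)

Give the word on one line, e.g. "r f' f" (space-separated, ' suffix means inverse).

  after r: (1 6 3 4)(2 7)
  after r: (1 3)(4 6)

r r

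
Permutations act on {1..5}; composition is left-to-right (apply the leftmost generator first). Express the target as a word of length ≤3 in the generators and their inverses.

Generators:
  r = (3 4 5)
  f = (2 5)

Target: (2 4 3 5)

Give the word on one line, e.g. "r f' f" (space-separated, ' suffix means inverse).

f r r

  after f: (2 5)
  after r: (2 3 4 5)
  after r: (2 4 3 5)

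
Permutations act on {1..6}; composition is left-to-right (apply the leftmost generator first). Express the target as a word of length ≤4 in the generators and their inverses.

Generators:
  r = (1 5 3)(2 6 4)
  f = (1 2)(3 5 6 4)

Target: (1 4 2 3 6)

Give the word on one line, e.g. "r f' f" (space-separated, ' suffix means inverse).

f' r'

  after f': (1 2)(3 4 6 5)
  after r': (1 4 2 3 6)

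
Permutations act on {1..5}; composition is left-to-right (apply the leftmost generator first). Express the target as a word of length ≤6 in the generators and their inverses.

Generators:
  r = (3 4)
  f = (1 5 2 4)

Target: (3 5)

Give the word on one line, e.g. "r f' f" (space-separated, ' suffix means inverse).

  after f': (1 4 2 5)
  after f': (1 2)(4 5)
  after r: (1 2)(3 4 5)
  after f': (1 5 3 2 4)
  after f': (3 5)

f' f' r f' f'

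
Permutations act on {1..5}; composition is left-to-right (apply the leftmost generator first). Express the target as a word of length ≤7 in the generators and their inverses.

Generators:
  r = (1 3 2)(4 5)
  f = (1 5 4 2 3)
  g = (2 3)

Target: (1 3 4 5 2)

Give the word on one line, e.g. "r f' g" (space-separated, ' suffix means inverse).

  after g: (2 3)
  after f': (1 3 4 5)
  after r': (2 3 5)
  after g': (3 5)
  after r: (1 3 4 5 2)

g f' r' g' r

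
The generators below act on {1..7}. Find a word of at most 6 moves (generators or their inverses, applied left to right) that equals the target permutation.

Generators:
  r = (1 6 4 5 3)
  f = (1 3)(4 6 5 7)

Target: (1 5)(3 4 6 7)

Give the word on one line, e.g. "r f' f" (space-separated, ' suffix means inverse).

  after f: (1 3)(4 6 5 7)
  after f: (4 5)(6 7)
  after r': (1 3 5 6 7)
  after r': (1 5)(3 4 6 7)

f f r' r'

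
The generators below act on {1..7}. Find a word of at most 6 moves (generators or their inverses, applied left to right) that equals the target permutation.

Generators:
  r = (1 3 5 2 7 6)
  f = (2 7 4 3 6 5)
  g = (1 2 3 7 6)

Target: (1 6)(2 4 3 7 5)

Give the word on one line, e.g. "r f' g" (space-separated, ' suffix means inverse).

  after f: (2 7 4 3 6 5)
  after f: (2 4 6)(3 5 7)
  after g': (1 6)(2 4 7)(3 5)
  after r': (1 7 5)(2 4)
  after g: (1 6)(2 4 3 7 5)

f f g' r' g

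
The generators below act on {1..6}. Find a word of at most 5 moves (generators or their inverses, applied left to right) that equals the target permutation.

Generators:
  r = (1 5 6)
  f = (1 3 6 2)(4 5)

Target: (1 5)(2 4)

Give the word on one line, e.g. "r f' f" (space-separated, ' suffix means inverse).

  after f: (1 3 6 2)(4 5)
  after r': (1 3 5 4)(2 6)
  after r': (1 3)(2 5 4 6)
  after f: (1 6)(2 4)
  after r': (1 5)(2 4)

f r' r' f r'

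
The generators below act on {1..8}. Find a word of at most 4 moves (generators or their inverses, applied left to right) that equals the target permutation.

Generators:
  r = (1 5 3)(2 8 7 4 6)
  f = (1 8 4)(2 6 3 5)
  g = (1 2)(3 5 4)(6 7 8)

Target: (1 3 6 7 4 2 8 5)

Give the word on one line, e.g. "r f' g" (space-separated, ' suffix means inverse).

g f' f'

  after g: (1 2)(3 5 4)(6 7 8)
  after f': (1 5 8 2 4 6 7)
  after f': (1 3 6 7 4 2 8 5)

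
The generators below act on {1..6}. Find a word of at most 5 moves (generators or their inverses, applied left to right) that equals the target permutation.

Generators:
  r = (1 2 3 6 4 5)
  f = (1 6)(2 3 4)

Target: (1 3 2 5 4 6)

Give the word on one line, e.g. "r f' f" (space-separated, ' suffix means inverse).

  after r: (1 2 3 6 4 5)
  after f: (1 3)(2 4 5 6)
  after f: (1 4 5)(3 6)
  after r': (1 6 2)
  after r': (1 3 2 5 4 6)

r f f r' r'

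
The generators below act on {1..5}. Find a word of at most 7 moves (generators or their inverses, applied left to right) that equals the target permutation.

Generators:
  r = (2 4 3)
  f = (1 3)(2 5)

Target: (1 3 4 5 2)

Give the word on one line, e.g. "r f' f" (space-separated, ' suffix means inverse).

  after r: (2 4 3)
  after f': (1 3 5 2 4)
  after f': (2 4 3)
  after r: (2 3 4)
  after f': (1 3 4 5 2)

r f' f' r f'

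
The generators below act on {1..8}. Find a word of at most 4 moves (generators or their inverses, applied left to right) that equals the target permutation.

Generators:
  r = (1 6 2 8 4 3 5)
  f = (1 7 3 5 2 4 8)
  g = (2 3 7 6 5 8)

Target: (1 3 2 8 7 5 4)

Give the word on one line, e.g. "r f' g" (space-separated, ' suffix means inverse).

  after f: (1 7 3 5 2 4 8)
  after f: (1 3 2 8 7 5 4)

f f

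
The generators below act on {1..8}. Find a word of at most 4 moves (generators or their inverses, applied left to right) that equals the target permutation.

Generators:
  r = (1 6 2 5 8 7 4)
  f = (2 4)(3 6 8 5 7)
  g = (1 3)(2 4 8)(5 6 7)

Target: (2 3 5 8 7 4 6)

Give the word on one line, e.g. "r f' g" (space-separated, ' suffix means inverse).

  after g: (1 3)(2 4 8)(5 6 7)
  after r: (1 3 6 4 7 8 5 2)
  after g': (2 3 5 8 7 4 6)

g r g'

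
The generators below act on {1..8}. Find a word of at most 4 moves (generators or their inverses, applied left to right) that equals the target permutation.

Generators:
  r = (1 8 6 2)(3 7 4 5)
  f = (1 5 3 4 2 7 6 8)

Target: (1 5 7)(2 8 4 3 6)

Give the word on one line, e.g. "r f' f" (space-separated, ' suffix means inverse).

f f r'

  after f: (1 5 3 4 2 7 6 8)
  after f: (1 3 2 6)(4 7 8 5)
  after r': (1 5 7)(2 8 4 3 6)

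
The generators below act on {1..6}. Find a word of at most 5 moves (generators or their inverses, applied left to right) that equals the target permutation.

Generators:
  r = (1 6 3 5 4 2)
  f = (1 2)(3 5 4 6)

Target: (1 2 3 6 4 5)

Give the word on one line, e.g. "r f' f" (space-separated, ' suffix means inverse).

  after f: (1 2)(3 5 4 6)
  after r: (2 6 5)(3 4)
  after f: (1 2 3 6 4 5)

f r f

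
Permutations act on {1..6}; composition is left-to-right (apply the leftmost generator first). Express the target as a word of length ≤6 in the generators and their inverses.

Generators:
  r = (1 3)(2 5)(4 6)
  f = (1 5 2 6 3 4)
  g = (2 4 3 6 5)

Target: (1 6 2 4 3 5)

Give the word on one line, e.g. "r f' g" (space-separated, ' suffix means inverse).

g f r f

  after g: (2 4 3 6 5)
  after f: (1 5 6 2)
  after r: (1 2 3)(4 6 5)
  after f: (1 6 2 4 3 5)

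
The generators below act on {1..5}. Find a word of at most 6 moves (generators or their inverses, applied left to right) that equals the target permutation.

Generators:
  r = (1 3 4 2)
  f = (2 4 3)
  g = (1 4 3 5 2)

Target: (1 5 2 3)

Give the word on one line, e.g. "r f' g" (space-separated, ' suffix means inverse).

g' f r g'

  after g': (1 2 5 3 4)
  after f: (1 4)(2 5)
  after r: (1 2 5)(3 4)
  after g': (1 5 2 3)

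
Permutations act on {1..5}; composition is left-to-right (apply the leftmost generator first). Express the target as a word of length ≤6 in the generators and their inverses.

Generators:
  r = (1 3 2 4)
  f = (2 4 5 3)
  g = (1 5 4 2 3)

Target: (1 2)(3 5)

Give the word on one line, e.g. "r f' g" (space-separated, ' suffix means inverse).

r f' f' r'

  after r: (1 3 2 4)
  after f': (1 5 4)
  after f': (1 4)(2 3 5)
  after r': (1 2)(3 5)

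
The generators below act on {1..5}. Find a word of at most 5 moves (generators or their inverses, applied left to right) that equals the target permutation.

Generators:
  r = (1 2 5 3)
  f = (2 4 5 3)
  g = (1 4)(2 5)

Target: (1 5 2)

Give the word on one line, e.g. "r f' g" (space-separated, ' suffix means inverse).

g f g r

  after g: (1 4)(2 5)
  after f: (1 5 4)(2 3)
  after g: (1 2 3 5)
  after r: (1 5 2)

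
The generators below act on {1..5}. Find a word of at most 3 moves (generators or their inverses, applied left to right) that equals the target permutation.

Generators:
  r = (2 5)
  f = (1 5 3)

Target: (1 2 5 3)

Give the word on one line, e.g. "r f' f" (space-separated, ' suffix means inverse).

f r'

  after f: (1 5 3)
  after r': (1 2 5 3)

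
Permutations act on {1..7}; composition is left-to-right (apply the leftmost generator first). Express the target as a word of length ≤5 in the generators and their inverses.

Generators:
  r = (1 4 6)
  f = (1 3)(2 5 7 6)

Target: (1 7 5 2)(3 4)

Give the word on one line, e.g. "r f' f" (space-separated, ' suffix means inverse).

r' f' r

  after r': (1 6 4)
  after f': (1 7 5 2 6 4 3)
  after r: (1 7 5 2)(3 4)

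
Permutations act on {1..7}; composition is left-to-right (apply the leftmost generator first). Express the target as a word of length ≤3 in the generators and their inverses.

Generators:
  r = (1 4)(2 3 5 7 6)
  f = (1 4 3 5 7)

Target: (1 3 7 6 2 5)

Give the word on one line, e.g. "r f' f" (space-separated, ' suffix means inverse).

  after r: (1 4)(2 3 5 7 6)
  after f: (1 3 7 6 2 5)

r f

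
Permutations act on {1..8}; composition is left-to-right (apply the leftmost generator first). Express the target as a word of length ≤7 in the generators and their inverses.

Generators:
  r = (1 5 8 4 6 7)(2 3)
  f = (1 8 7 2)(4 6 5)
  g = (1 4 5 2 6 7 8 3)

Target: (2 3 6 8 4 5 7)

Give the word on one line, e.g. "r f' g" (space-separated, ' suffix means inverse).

  after f': (1 2 7 8)(4 5 6)
  after g: (1 6 5 7 3)(2 8 4)
  after f': (1 4 7 3 2)(5 8)
  after f': (1 5)(3 7)(4 8 6)
  after r': (2 3 6 8 4 5 7)

f' g f' f' r'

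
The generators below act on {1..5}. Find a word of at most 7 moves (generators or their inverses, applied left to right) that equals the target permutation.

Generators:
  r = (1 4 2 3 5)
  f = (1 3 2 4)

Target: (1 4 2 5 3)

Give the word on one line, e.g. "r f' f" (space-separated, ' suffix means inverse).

  after r: (1 4 2 3 5)
  after f: (3 5)
  after r: (1 4 2 3)
  after f': (1 2)(3 4)
  after r': (1 4 2 5 3)

r f r f' r'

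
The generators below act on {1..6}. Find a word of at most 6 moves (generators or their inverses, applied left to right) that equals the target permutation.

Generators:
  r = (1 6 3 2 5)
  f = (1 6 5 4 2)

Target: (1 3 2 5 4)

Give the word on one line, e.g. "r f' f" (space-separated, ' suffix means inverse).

r f f f r'

  after r: (1 6 3 2 5)
  after f: (1 5 6 3)(2 4)
  after f: (1 4)(3 6)
  after f: (1 2)(3 5 4 6)
  after r': (1 3 2 5 4)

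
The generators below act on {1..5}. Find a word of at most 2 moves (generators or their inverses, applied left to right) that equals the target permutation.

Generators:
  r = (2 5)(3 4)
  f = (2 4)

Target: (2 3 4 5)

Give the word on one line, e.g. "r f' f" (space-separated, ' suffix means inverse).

  after f': (2 4)
  after r': (2 3 4 5)

f' r'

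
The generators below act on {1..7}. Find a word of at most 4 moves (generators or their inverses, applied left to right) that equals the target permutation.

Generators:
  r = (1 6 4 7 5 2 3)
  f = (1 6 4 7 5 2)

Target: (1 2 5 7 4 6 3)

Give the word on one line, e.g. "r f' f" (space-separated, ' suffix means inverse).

f' f' r

  after f': (1 2 5 7 4 6)
  after f': (1 5 4)(2 7 6)
  after r: (1 2 5 7 4 6 3)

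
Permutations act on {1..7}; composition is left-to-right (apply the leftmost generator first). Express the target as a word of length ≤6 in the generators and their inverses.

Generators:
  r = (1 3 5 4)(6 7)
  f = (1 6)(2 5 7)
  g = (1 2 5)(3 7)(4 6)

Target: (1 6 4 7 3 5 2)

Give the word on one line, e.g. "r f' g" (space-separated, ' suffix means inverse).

r' f' r f'

  after r': (1 4 5 3)(6 7)
  after f': (1 4 2 7)(3 6 5)
  after r: (2 6 4)(3 7)
  after f': (1 6 4 7 3 5 2)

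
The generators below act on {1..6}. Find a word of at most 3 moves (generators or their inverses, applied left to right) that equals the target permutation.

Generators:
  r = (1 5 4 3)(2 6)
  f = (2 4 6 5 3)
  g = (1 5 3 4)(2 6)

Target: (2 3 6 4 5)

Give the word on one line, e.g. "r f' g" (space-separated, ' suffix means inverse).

  after g: (1 5 3 4)(2 6)
  after r': (3 5 4)
  after f': (2 3 6 4 5)

g r' f'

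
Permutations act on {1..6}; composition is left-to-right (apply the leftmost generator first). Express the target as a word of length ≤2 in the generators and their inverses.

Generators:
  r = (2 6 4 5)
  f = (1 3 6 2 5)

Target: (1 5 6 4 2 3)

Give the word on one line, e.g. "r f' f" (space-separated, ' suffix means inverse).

  after r: (2 6 4 5)
  after f': (1 5 6 4 2 3)

r f'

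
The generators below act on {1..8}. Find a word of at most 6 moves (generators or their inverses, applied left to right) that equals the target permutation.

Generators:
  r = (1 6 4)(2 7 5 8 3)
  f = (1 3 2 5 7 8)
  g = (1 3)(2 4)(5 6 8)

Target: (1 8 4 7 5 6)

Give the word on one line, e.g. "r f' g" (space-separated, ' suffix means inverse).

f g r g

  after f: (1 3 2 5 7 8)
  after g: (2 6 8 3 4)(5 7)
  after r: (1 6 3)(2 4 7 8)
  after g: (1 8 4 7 5 6)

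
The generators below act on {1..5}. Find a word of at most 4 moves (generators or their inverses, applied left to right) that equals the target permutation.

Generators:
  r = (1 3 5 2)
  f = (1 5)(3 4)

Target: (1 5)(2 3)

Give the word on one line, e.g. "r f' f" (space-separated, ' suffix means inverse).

r r

  after r: (1 3 5 2)
  after r: (1 5)(2 3)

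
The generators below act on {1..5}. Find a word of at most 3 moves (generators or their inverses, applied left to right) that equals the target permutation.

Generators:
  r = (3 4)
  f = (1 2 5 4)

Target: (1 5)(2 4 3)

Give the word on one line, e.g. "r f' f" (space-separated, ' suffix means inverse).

  after r': (3 4)
  after f': (1 4 3 5 2)
  after f': (1 5)(2 4 3)

r' f' f'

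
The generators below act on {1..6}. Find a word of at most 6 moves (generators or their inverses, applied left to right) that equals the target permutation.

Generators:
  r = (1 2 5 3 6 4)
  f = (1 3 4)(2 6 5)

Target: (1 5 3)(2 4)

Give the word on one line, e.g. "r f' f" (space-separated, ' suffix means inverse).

r f r' r'

  after r: (1 2 5 3 6 4)
  after f: (1 6)(3 5 4)
  after r': (1 3 2)(4 5 6)
  after r': (1 5 3)(2 4)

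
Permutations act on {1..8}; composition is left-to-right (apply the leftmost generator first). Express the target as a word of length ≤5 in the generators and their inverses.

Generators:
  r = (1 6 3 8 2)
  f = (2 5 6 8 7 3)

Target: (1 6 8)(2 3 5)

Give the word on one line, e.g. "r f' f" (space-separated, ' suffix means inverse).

r' f r f

  after r': (1 2 8 3 6)
  after f: (1 5 6)(2 7 3 8)
  after r: (1 5 3 2 7 8)
  after f: (1 6 8)(2 3 5)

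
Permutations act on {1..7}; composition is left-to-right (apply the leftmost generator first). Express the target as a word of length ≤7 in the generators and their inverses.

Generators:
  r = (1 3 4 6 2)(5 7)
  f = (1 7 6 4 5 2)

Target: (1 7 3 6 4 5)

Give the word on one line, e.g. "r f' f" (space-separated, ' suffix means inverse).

  after f': (1 2 5 4 6 7)
  after f': (1 5 6)(2 4 7)
  after r': (1 7 6 2 3)(4 5)
  after r': (1 5 3 2)(4 7)
  after r': (1 7 3 6 4 5)

f' f' r' r' r'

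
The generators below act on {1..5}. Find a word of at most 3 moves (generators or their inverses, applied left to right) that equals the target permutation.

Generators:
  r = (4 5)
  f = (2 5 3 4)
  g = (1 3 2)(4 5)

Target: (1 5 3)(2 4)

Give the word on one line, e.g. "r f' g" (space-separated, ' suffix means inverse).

g' r' f

  after g': (1 2 3)(4 5)
  after r': (1 2 3)
  after f: (1 5 3)(2 4)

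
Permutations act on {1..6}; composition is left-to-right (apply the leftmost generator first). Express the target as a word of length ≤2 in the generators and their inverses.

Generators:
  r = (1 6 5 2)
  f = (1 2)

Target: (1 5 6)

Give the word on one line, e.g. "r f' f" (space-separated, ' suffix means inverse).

f' r'

  after f': (1 2)
  after r': (1 5 6)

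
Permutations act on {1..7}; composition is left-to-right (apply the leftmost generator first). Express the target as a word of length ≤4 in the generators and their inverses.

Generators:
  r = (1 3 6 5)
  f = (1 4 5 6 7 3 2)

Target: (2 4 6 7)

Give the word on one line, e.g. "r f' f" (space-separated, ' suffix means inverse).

  after r: (1 3 6 5)
  after f: (1 2)(3 7)(4 5)
  after f: (2 4 6 7)

r f f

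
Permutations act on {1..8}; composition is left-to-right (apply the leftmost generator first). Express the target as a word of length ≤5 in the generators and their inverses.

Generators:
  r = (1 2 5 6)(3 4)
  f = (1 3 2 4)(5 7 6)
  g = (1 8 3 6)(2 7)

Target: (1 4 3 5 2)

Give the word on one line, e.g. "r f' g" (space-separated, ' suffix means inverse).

r' f r' f

  after r': (1 6 5 2)(3 4)
  after f: (1 5 4 2 3)(6 7)
  after r': (1 2 4)(3 6 7 5)
  after f: (1 4 3 5 2)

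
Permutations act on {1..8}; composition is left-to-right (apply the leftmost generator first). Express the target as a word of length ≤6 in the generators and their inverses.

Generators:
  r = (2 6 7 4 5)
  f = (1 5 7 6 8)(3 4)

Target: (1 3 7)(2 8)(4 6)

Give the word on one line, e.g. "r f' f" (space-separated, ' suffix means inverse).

r' f r' f r

  after r': (2 5 4 7 6)
  after f: (1 5 3 4 6 2 7 8)
  after r': (1 4 2 6 5 3 7 8)
  after f: (1 3 6 7)(2 8 5 4)
  after r: (1 3 7)(2 8)(4 6)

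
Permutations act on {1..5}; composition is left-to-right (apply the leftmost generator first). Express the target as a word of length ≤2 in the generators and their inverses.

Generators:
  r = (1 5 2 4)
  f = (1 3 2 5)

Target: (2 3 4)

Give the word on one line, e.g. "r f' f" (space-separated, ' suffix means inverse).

  after f': (1 5 2 3)
  after r': (2 3 4)

f' r'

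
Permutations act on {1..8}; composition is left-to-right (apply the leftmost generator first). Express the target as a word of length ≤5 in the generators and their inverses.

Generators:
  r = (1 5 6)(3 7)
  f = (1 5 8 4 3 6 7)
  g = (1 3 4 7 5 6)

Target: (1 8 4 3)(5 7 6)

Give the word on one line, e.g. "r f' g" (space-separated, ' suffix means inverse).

g r' g f

  after g: (1 3 4 7 5 6)
  after r': (1 7)(3 4)
  after g: (1 5 6)(3 7)
  after f: (1 8 4 3)(5 7 6)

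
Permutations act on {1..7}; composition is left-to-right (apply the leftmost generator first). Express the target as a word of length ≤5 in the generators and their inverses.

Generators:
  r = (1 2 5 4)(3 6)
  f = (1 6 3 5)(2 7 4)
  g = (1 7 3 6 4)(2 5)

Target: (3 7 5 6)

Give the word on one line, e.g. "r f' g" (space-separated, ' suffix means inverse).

g' r' g' r f

  after g': (1 4 6 3 7)(2 5)
  after r': (1 5)(3 7 4)
  after g': (1 2 5 4 7 6 3)
  after r: (1 5)(2 4 7 3)
  after f: (3 7 5 6)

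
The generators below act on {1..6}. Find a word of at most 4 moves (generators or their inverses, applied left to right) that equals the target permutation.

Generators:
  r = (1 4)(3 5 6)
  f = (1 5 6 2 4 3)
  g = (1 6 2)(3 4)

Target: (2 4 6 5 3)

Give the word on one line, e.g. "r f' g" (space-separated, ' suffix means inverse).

f' r' r' f'

  after f': (1 3 4 2 6 5)
  after r': (1 6 3)(2 5 4)
  after r': (1 5)(2 3 4)
  after f': (2 4 6 5 3)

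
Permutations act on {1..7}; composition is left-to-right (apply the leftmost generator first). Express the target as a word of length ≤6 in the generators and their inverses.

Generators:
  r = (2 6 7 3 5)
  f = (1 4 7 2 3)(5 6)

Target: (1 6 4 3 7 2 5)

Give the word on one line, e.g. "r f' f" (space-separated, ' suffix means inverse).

  after r': (2 5 3 7 6)
  after r': (2 3 6 5 7)
  after f': (1 3 5 4)
  after r: (1 5 4)(2 6 7 3)
  after f': (1 6 4 3 7 2 5)

r' r' f' r f'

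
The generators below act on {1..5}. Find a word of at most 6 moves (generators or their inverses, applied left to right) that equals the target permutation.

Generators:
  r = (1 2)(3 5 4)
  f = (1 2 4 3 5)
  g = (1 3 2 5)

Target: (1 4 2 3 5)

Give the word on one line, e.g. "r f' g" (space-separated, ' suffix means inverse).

  after r': (1 2)(3 4 5)
  after r': (3 5 4)
  after r': (1 2)
  after g': (1 3)(2 5)
  after f': (1 4 2 3 5)

r' r' r' g' f'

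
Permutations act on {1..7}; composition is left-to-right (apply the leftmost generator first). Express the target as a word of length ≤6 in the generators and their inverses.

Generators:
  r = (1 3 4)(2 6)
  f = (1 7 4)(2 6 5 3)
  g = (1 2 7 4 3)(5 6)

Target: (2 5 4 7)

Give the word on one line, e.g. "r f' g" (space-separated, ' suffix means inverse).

g' r' g f' r'

  after g': (1 3 4 7 2)(5 6)
  after r': (2 4 7 6 5)
  after g: (1 2 3)(5 7)
  after f': (1 3 4 7 6 2 5)
  after r': (2 5 4 7)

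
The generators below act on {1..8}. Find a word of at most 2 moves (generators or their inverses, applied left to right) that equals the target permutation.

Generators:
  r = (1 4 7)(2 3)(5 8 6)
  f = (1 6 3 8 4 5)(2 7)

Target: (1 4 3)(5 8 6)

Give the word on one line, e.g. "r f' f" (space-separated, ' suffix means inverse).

f' f'

  after f': (1 5 4 8 3 6)(2 7)
  after f': (1 4 3)(5 8 6)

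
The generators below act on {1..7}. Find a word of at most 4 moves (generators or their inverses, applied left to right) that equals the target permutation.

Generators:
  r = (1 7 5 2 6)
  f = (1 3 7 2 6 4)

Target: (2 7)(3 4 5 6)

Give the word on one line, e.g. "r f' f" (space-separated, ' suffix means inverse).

r' f' f' r'

  after r': (1 6 2 5 7)
  after f': (1 2 5 3)(4 6 7)
  after f': (1 7 6 3 4 2 5)
  after r': (2 7)(3 4 5 6)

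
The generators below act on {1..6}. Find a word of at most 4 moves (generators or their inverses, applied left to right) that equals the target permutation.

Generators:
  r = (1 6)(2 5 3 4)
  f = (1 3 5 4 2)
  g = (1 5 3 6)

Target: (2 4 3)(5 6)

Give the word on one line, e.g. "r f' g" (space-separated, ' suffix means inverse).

  after g': (1 6 3 5)
  after r': (2 4 3)(5 6)

g' r'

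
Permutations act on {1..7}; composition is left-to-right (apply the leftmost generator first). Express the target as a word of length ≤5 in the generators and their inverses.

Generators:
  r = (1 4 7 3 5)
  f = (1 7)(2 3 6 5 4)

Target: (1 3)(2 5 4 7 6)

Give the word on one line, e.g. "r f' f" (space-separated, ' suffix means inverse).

r' f f f

  after r': (1 5 3 7 4)
  after f: (1 4 7 2 3)(5 6)
  after f: (1 2 6 4)(3 7)
  after f: (1 3)(2 5 4 7 6)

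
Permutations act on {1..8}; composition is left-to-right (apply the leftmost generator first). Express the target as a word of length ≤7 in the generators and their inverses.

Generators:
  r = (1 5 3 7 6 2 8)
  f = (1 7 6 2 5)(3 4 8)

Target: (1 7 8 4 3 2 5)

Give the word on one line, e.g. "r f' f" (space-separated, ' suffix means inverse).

  after r: (1 5 3 7 6 2 8)
  after f: (2 3 6 5 4 8 7)
  after r': (1 8 3 7 6)(2 5 4)
  after f: (1 3 6 7 2)(4 5 8)
  after r: (1 7 8 4 3 2 5)

r f r' f r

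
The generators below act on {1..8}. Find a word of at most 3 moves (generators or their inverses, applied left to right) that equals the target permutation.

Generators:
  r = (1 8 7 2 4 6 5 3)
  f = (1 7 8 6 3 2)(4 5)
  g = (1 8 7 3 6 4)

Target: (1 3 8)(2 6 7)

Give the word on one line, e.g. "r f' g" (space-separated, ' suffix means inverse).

f' f'

  after f': (1 2 3 6 8 7)(4 5)
  after f': (1 3 8)(2 6 7)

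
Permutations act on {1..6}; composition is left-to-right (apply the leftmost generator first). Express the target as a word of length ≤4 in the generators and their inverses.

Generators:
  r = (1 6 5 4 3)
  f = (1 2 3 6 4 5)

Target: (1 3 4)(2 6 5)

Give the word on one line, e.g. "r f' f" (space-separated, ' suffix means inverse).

f f

  after f: (1 2 3 6 4 5)
  after f: (1 3 4)(2 6 5)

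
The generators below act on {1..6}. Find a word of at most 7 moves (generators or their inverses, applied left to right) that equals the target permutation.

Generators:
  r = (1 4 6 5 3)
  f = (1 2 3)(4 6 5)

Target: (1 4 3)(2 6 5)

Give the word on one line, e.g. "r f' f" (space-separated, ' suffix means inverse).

r r f r' r'

  after r: (1 4 6 5 3)
  after r: (1 6 3 4 5)
  after f: (1 5 2 3 6)
  after r': (1 6 3 4)(2 5)
  after r': (1 4 3)(2 6 5)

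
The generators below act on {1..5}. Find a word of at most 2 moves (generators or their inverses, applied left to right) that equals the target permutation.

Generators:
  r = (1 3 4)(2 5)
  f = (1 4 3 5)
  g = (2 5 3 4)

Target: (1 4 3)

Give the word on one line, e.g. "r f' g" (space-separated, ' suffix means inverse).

  after r: (1 3 4)(2 5)
  after r: (1 4 3)

r r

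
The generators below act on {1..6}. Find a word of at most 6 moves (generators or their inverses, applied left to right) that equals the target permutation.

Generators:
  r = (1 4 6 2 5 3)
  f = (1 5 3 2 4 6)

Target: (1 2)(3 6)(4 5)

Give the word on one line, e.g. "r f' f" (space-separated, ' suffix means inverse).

  after f: (1 5 3 2 4 6)
  after r: (1 3 5)(2 6 4)
  after r: (4 5)
  after r: (1 4 3)(2 5 6)
  after f': (1 2)(3 6)(4 5)

f r r r f'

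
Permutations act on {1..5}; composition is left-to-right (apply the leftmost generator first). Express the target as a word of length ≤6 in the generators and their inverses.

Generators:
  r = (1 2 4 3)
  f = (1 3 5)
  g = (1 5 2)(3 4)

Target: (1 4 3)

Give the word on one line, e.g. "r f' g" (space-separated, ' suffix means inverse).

  after r': (1 3 4 2)
  after g: (1 4)(2 5)
  after f': (1 4 5 2 3)
  after g': (1 3 2 4)
  after r': (1 4 3)

r' g f' g' r'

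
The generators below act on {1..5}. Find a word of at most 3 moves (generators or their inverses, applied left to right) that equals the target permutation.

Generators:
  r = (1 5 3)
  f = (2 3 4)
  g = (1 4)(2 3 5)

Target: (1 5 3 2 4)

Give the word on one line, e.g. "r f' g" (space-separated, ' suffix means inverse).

f' r

  after f': (2 4 3)
  after r: (1 5 3 2 4)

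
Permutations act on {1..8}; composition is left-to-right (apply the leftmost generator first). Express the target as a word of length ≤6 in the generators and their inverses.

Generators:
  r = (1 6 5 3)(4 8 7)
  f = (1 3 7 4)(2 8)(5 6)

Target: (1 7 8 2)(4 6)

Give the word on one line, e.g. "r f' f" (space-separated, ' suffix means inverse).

  after r': (1 3 5 6)(4 7 8)
  after f': (2 8 7)(3 6 4)
  after r': (1 3)(2 4 5 6 7)
  after f: (1 7 8 2)(4 6)

r' f' r' f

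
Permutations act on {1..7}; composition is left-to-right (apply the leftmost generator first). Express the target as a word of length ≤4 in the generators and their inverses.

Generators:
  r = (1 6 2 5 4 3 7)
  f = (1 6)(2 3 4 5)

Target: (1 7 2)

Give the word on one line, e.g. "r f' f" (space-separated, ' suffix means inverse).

  after r': (1 7 3 4 5 2 6)
  after f': (1 7 2)

r' f'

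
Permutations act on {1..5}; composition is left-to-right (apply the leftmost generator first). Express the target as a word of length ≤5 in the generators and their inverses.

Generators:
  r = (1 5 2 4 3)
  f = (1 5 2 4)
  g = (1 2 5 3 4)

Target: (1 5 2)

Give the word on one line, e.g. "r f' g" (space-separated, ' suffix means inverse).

  after g': (1 4 3 5 2)
  after g': (1 3 2 4 5)
  after r: (2 3 4)
  after r: (1 5 2)

g' g' r r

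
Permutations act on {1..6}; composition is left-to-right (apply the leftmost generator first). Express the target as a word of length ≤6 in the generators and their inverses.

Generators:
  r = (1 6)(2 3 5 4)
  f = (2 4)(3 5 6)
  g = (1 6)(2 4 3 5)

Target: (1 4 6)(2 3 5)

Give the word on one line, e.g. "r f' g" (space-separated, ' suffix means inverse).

r f' r g' f

  after r: (1 6)(2 3 5 4)
  after f': (1 5 2 6)
  after r: (1 4 2)(3 5)
  after g': (1 2 6)(4 5)
  after f: (1 4 6)(2 3 5)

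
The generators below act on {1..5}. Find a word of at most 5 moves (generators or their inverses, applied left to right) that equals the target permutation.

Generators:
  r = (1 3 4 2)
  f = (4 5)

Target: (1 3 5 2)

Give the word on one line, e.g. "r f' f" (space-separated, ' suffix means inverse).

f r f'

  after f: (4 5)
  after r: (1 3 4 5 2)
  after f': (1 3 5 2)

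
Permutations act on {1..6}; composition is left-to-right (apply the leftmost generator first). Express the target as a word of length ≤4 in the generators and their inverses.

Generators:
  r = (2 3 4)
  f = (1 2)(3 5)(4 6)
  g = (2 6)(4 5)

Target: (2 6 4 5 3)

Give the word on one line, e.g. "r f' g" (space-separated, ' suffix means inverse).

  after g': (2 6)(4 5)
  after r: (2 6 3 4 5)
  after r: (2 6 4 5 3)

g' r r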